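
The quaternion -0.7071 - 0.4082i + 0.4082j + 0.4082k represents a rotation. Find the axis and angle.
axis = (-√3/3, √3/3, √3/3), θ = 3π/2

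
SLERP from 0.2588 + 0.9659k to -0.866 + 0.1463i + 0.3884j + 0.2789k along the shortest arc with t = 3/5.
-0.5388 + 0.1161i + 0.3082j + 0.7754k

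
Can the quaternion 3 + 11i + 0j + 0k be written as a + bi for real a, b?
Yes. The quaternion 3 + 11i has j- and k-coefficients y = z = 0, so it lies in the complex subalgebra spanned by 1 and i.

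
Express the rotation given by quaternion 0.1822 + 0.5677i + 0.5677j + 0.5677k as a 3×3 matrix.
[[-0.2891, 0.4377, 0.8514], [0.8514, -0.2891, 0.4377], [0.4377, 0.8514, -0.2891]]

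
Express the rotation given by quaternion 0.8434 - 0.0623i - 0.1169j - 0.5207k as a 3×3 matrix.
[[0.4304, 0.8929, -0.1323], [-0.8638, 0.45, 0.2268], [0.2621, 0.0167, 0.9649]]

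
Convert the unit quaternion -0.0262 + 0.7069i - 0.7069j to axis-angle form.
axis = (√2/2, -√2/2, 0), θ = 183°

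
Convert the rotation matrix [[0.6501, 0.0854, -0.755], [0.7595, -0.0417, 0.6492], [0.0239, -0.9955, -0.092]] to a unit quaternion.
0.6157 - 0.6678i - 0.3163j + 0.2737k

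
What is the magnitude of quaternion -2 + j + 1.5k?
2.693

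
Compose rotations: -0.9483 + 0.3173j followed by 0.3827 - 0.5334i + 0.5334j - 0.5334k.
-0.5322 + 0.6751i - 0.3844j + 0.3366k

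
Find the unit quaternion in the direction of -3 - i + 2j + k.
-0.7746 - 0.2582i + 0.5164j + 0.2582k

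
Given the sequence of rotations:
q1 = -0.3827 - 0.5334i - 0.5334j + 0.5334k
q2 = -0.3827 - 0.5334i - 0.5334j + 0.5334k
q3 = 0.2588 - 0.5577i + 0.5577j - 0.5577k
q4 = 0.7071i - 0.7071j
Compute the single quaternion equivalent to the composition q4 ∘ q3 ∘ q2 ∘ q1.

q2 · q1 = -0.7071 + 0.4083i + 0.4083j - 0.4083k
q3 · q2 · q1 = -0.4107 + 0.5i - 0.7441j - 0.1667k
q4 · q3 · q2 · q1 = -0.8797 - 0.1725i + 0.4083j - 0.1726k
-0.8797 - 0.1725i + 0.4083j - 0.1726k


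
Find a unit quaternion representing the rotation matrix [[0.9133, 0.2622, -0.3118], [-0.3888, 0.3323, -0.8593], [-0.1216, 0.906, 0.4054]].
0.8141 + 0.5421i - 0.0584j - 0.1999k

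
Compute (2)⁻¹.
0.5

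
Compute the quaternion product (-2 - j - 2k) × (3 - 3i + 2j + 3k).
2 + 7i - j - 15k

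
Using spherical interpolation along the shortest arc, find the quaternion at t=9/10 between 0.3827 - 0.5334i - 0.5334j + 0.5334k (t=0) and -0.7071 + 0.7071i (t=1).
0.6959 - 0.713i - 0.0606j + 0.0606k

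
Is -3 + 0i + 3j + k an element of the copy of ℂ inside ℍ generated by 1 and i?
No. The quaternion -3 + 3j + k has j-coefficient y = 3 and k-coefficient z = 1, not both zero, so it does not lie in the complex subalgebra spanned by 1 and i.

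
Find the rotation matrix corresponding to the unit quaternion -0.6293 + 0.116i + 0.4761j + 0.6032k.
[[-0.181, 0.8696, -0.4593], [-0.6487, 0.2454, 0.7204], [0.7392, 0.4284, 0.5197]]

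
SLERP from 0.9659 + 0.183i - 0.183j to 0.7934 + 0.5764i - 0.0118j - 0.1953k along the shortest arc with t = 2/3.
0.8765 + 0.4571i - 0.0715j - 0.1334k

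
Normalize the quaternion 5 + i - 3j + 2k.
0.8006 + 0.1601i - 0.4804j + 0.3203k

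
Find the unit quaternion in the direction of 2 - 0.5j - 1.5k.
0.7845 - 0.1961j - 0.5883k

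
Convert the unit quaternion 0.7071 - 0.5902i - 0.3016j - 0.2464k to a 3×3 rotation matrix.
[[0.6966, 0.7045, -0.1357], [0.0075, 0.1819, 0.9833], [0.7174, -0.686, 0.1214]]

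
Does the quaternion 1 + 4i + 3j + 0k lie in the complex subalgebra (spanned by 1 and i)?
No. The quaternion 1 + 4i + 3j has j-coefficient y = 3 and k-coefficient z = 0, not both zero, so it does not lie in the complex subalgebra spanned by 1 and i.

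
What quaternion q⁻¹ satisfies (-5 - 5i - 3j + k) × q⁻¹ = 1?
-0.0833 + 0.0833i + 0.05j - 0.0167k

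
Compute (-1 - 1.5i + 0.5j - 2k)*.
-1 + 1.5i - 0.5j + 2k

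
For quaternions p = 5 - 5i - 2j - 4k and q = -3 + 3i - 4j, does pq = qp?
No: pq = -8 + 14i - 26j + 38k ≠ -8 + 46i - 2j - 14k = qp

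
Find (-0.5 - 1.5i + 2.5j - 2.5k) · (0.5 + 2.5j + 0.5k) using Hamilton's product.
-5.25 + 6.75i + 0.75j - 5.25k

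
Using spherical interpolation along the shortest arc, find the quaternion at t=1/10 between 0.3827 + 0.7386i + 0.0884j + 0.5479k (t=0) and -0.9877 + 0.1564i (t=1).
0.4991 + 0.6851i + 0.0845j + 0.5238k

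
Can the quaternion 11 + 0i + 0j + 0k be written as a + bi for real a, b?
Yes. The quaternion 11 has j- and k-coefficients y = z = 0, so it lies in the complex subalgebra spanned by 1 and i.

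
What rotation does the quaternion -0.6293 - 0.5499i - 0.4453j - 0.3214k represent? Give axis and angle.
axis = (-0.7076, -0.573, -0.4136), θ = 258°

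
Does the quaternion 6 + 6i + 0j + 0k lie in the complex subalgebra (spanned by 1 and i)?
Yes. The quaternion 6 + 6i has j- and k-coefficients y = z = 0, so it lies in the complex subalgebra spanned by 1 and i.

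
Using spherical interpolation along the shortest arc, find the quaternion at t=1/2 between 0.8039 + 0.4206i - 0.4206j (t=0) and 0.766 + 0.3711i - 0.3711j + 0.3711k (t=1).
0.7995 + 0.4032i - 0.4032j + 0.189k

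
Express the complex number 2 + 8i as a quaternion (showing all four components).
2 + 8i + 0j + 0k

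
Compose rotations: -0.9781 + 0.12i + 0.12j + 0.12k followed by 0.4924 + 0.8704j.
-0.5861 + 0.1635i - 0.7923j - 0.0454k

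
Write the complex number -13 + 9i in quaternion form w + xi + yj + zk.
-13 + 9i + 0j + 0k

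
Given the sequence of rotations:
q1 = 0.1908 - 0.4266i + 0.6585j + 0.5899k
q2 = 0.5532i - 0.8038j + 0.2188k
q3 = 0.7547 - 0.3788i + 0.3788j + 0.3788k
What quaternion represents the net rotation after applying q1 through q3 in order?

q2 · q1 = 0.6362 - 0.5127i - 0.573j + 0.0631k
q3 · q2 · q1 = 0.4791 - 0.387i - 0.3618j + 0.6999k
0.4791 - 0.387i - 0.3618j + 0.6999k


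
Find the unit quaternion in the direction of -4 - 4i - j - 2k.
-0.6576 - 0.6576i - 0.1644j - 0.3288k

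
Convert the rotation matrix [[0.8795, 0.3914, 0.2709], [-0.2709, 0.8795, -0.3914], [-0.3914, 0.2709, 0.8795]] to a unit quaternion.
0.9537 + 0.1736i + 0.1736j - 0.1736k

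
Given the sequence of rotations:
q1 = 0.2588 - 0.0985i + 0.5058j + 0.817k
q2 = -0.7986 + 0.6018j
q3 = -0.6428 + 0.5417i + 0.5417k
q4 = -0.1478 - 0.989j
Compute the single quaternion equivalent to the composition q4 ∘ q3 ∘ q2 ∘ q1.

q2 · q1 = -0.5111 + 0.5703i - 0.2482j - 0.5932k
q3 · q2 · q1 = 0.3409 - 0.509i + 0.7898j - 0.03k
q4 · q3 · q2 · q1 = 0.7307 + 0.1049i - 0.4539j - 0.499k
0.7307 + 0.1049i - 0.4539j - 0.499k


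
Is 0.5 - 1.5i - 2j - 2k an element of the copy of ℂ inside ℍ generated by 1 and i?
No. The quaternion 0.5 - 1.5i - 2j - 2k has j-coefficient y = -2 and k-coefficient z = -2, not both zero, so it does not lie in the complex subalgebra spanned by 1 and i.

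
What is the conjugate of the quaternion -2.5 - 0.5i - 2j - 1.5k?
-2.5 + 0.5i + 2j + 1.5k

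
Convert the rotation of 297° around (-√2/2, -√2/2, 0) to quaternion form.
-0.8526 - 0.3695i - 0.3695j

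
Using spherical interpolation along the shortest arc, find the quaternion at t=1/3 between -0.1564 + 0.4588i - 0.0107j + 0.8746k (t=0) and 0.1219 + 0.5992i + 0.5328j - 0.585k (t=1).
-0.1772 + 0.1017i - 0.2413j + 0.9487k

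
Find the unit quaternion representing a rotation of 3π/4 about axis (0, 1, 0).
0.3827 + 0.9239j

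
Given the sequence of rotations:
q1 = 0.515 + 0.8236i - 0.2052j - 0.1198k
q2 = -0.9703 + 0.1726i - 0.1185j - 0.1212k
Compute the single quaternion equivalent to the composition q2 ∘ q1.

q2 · q1 = -0.6807 - 0.7209i + 0.0589j + 0.116k
-0.6807 - 0.7209i + 0.0589j + 0.116k


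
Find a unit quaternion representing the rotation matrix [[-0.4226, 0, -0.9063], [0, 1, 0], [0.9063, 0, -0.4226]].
0.5373 - 0.8434j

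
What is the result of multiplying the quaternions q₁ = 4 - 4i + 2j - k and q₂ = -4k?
-4 - 8i - 16j - 16k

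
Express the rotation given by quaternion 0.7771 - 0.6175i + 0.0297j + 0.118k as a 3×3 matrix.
[[0.9704, -0.2201, -0.0996], [0.1467, 0.2095, 0.9667], [-0.1919, -0.9527, 0.2356]]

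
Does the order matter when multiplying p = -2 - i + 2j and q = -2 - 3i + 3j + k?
Yes: pq = -5 + 10i - 9j + k ≠ -5 + 6i - 11j - 5k = qp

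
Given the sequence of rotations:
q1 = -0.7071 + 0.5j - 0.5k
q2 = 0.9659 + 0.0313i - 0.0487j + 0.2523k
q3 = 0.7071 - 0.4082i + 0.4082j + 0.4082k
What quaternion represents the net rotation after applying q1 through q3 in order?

q2 · q1 = -0.5325 - 0.1239i + 0.533j - 0.6457k
q3 · q2 · q1 = -0.3811 - 0.3514i - 0.1546j - 0.8409k
-0.3811 - 0.3514i - 0.1546j - 0.8409k


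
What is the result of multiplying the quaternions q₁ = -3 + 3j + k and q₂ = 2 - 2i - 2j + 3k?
-3 + 17i + 10j - k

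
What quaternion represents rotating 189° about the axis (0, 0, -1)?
-0.0785 - 0.9969k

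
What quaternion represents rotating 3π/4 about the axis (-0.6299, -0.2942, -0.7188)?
0.3827 - 0.582i - 0.2718j - 0.6641k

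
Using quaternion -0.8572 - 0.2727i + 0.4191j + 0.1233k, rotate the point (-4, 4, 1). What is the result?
(-3.328, 4.679, 0.178)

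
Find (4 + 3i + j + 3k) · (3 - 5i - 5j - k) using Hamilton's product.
35 + 3i - 29j - 5k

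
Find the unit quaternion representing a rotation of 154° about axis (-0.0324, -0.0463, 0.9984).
0.225 - 0.0316i - 0.0451j + 0.9728k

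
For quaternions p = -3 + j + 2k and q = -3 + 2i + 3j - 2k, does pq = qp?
No: pq = 10 - 14i - 8j - 2k ≠ 10 + 2i - 16j + 2k = qp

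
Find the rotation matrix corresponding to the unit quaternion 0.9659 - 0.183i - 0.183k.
[[0.933, 0.3535, 0.067], [-0.3535, 0.866, 0.3535], [0.067, -0.3535, 0.933]]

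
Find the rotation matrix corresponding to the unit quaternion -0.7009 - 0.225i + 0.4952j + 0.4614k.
[[0.0838, 0.424, -0.9018], [-0.8696, 0.473, 0.1416], [0.4865, 0.7724, 0.4083]]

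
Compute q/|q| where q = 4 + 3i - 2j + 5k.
0.5443 + 0.4082i - 0.2722j + 0.6804k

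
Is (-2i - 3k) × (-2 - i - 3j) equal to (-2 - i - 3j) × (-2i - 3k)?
No: pq = -2 - 5i + 3j + 12k ≠ -2 + 13i - 3j = qp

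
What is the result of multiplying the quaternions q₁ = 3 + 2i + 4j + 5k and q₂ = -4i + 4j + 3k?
-23 - 20i - 14j + 33k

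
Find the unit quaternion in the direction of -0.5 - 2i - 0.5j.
-0.2357 - 0.9428i - 0.2357j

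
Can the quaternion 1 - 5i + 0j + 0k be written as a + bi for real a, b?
Yes. The quaternion 1 - 5i has j- and k-coefficients y = z = 0, so it lies in the complex subalgebra spanned by 1 and i.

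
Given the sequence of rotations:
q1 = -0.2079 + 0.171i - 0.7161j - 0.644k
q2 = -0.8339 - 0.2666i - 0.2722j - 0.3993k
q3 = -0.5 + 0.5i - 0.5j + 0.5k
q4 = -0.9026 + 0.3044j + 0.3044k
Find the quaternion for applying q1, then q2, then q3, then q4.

q2 · q1 = -0.2331 - 0.1978i + 0.4138j + 0.8575k
q3 · q2 · q1 = -0.0064 - 0.6533i - 0.618j - 0.4373k
q4 · q3 · q2 · q1 = 0.327 + 0.6447i + 0.357j + 0.5916k
0.327 + 0.6447i + 0.357j + 0.5916k


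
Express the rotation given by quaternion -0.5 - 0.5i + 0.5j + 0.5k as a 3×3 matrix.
[[0, 0, -1], [-1, 0, 0], [0, 1, 0]]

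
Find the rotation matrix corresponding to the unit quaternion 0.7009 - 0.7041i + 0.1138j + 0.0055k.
[[0.974, -0.168, 0.1518], [-0.1525, 0.0084, 0.9883], [-0.1673, -0.9858, -0.0174]]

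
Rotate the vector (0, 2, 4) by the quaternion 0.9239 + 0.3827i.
(0, -1.414, 4.243)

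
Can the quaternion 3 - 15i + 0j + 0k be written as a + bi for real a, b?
Yes. The quaternion 3 - 15i has j- and k-coefficients y = z = 0, so it lies in the complex subalgebra spanned by 1 and i.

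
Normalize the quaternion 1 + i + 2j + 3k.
0.2582 + 0.2582i + 0.5164j + 0.7746k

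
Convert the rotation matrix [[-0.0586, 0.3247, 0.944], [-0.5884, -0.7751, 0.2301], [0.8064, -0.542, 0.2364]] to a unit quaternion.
-0.3173 + 0.6083i - 0.1084j + 0.7194k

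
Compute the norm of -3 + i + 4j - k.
√27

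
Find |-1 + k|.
√2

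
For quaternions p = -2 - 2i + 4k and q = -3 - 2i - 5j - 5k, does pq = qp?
No: pq = 22 + 30i - 8j + 8k ≠ 22 - 10i + 28j - 12k = qp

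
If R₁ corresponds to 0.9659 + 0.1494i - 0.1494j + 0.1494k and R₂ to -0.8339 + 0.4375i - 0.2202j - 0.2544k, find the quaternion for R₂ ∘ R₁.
-0.8657 + 0.2271i - 0.1915j - 0.4028k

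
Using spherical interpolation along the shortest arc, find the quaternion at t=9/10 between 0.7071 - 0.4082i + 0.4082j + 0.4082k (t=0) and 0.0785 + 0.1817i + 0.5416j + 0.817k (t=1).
0.1572 + 0.1207i + 0.5529j + 0.8094k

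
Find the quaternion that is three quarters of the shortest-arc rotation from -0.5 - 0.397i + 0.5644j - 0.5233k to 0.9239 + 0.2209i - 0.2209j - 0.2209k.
-0.8917 - 0.2942i + 0.343j + 0.0256k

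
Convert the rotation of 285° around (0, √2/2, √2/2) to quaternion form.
-0.7934 + 0.4305j + 0.4305k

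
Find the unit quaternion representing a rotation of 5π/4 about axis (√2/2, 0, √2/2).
-0.3827 + 0.6533i + 0.6533k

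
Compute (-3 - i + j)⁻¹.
-0.2727 + 0.0909i - 0.0909j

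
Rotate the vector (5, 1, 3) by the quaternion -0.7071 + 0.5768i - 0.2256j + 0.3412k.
(5.687, -1.627, 0.102)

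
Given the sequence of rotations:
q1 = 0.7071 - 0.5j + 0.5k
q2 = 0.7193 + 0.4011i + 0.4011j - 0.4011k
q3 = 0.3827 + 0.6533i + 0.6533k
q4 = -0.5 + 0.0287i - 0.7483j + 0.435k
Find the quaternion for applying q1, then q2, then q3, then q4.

q2 · q1 = 0.9097 + 0.2836i - 0.2766j - 0.1245k
q3 · q2 · q1 = 0.2442 + 0.8835i + 0.1608j + 0.366k
q4 · q3 · q2 · q1 = -0.1863 - 0.7786i + 0.1107j + 0.589k
-0.1863 - 0.7786i + 0.1107j + 0.589k


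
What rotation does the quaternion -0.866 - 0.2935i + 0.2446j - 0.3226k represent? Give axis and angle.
axis = (-0.587, 0.4892, -0.6451), θ = 5π/3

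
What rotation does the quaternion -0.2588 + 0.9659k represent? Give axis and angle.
axis = (0, 0, 1), θ = 7π/6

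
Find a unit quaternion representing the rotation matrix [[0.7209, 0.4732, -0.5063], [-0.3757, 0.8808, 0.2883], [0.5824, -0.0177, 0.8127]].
0.9239 - 0.0828i - 0.2946j - 0.2297k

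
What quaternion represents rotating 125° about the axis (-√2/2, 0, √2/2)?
0.4617 - 0.6272i + 0.6272k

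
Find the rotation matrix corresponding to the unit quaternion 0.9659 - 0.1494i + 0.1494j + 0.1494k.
[[0.9107, -0.3333, 0.244], [0.244, 0.9107, 0.3333], [-0.3333, -0.244, 0.9107]]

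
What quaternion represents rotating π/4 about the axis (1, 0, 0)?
0.9239 + 0.3827i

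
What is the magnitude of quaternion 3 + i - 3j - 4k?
√35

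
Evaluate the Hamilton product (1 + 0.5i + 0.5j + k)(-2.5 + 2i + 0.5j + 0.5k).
-4.25 + 0.5i + j - 2.75k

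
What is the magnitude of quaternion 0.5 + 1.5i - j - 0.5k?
1.936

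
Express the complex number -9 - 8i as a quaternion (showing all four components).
-9 - 8i + 0j + 0k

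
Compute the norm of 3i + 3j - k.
√19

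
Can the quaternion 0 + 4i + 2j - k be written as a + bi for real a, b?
No. The quaternion 4i + 2j - k has j-coefficient y = 2 and k-coefficient z = -1, not both zero, so it does not lie in the complex subalgebra spanned by 1 and i.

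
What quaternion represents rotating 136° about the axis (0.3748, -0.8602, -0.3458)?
0.3746 + 0.3475i - 0.7976j - 0.3206k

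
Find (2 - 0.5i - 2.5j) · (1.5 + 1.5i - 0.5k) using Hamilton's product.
3.75 + 3.5i - 4j + 2.75k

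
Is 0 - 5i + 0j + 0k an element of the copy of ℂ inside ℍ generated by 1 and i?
Yes. The quaternion -5i has j- and k-coefficients y = z = 0, so it lies in the complex subalgebra spanned by 1 and i.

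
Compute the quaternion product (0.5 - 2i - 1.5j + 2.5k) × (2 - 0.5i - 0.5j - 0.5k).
0.5 - 2.25i - 5.5j + 5k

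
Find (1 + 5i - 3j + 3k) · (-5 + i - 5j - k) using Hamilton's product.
-22 - 6i + 18j - 38k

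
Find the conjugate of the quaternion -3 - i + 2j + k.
-3 + i - 2j - k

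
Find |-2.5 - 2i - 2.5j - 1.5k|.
4.33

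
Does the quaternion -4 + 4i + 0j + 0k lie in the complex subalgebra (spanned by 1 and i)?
Yes. The quaternion -4 + 4i has j- and k-coefficients y = z = 0, so it lies in the complex subalgebra spanned by 1 and i.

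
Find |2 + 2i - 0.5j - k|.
3.041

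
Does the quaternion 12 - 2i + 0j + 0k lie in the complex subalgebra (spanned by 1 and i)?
Yes. The quaternion 12 - 2i has j- and k-coefficients y = z = 0, so it lies in the complex subalgebra spanned by 1 and i.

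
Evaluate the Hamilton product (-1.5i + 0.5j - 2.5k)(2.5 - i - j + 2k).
4 - 5.25i + 6.75j - 4.25k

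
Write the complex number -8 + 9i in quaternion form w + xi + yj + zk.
-8 + 9i + 0j + 0k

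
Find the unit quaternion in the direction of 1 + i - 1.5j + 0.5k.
0.4714 + 0.4714i - 0.7071j + 0.2357k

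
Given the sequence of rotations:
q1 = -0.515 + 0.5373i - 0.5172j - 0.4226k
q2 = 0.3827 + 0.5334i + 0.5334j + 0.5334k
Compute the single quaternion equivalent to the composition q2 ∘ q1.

q2 · q1 = 0.0176 - 0.0186i + 0.0394j - 0.9989k
0.0176 - 0.0186i + 0.0394j - 0.9989k


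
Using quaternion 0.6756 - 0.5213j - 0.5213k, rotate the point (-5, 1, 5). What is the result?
(-2.382, 6.696, -0.696)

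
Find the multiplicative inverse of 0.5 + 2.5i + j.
0.0667 - 0.3333i - 0.1333j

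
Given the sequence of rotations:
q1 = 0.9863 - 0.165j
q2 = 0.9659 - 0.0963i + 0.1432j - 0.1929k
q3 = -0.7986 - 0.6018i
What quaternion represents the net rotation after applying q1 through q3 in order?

q2 · q1 = 0.9763 - 0.1268i - 0.0181j - 0.1744k
q3 · q2 · q1 = -0.856 - 0.4863i - 0.0905j + 0.1502k
-0.856 - 0.4863i - 0.0905j + 0.1502k


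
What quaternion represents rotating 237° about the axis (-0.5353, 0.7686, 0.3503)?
-0.4772 - 0.4704i + 0.6755j + 0.3078k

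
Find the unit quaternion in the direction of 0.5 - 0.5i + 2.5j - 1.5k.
0.1667 - 0.1667i + 0.8333j - 0.5k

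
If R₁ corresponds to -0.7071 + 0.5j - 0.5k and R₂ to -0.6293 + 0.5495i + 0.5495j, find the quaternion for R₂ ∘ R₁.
0.1702 - 0.6633i - 0.4285j + 0.5894k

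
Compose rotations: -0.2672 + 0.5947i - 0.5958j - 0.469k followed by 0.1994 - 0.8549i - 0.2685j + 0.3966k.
0.4812 + 0.7092i - 0.2121j + 0.4695k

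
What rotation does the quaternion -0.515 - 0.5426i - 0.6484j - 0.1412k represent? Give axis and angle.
axis = (-0.633, -0.7564, -0.1647), θ = 242°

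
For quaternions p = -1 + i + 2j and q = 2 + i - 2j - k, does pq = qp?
No: pq = 1 - i + 7j - 3k ≠ 1 + 3i + 5j + 5k = qp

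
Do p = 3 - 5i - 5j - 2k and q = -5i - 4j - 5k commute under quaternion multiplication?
No: pq = -55 + 2i - 27j - 20k ≠ -55 - 32i + 3j - 10k = qp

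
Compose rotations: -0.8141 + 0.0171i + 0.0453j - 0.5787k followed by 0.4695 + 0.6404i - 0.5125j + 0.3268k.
-0.1808 - 0.2315i + 0.8147j - 0.5k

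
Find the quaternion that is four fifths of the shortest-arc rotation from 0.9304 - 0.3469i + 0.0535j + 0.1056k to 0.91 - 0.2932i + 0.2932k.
0.9171 - 0.305i + 0.0108j + 0.2564k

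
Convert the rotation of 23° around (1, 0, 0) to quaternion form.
0.9799 + 0.1994i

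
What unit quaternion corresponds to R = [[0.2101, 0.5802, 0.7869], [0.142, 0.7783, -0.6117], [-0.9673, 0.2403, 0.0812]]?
0.7193 + 0.2961i + 0.6097j - 0.1523k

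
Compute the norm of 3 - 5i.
√34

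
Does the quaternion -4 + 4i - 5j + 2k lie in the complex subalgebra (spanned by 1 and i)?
No. The quaternion -4 + 4i - 5j + 2k has j-coefficient y = -5 and k-coefficient z = 2, not both zero, so it does not lie in the complex subalgebra spanned by 1 and i.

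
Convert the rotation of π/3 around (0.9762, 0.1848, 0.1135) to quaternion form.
0.866 + 0.4881i + 0.0924j + 0.0568k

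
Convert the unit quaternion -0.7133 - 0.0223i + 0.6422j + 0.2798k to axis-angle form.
axis = (-0.0318, 0.9163, 0.3992), θ = 271°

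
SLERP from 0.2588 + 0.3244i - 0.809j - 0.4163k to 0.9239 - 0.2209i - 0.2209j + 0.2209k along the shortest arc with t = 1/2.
0.7468 + 0.0653i - 0.6503j - 0.1234k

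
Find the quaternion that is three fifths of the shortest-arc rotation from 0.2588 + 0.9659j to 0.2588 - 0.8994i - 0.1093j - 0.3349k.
-0.057 + 0.7157i + 0.643j + 0.2665k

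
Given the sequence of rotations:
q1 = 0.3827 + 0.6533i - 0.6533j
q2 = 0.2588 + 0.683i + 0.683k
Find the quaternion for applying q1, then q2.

q2 · q1 = -0.3472 + 0.8767i + 0.2771j - 0.1848k
-0.3472 + 0.8767i + 0.2771j - 0.1848k


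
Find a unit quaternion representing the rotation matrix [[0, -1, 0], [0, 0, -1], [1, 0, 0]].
0.5 + 0.5i - 0.5j + 0.5k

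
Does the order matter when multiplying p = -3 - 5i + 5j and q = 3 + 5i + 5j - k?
Yes: pq = -9 - 35i - 5j - 47k ≠ -9 - 25i + 5j + 53k = qp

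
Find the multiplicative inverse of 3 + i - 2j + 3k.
0.1304 - 0.0435i + 0.087j - 0.1304k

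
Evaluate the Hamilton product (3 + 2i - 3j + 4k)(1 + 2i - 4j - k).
-9 + 27i - 5j - k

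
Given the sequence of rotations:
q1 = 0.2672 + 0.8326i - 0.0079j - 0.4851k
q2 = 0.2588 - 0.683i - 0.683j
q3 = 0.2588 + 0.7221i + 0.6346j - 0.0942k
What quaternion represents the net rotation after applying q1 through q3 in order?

q2 · q1 = 0.6324 + 0.3643i - 0.5159j + 0.4485k
q3 · q2 · q1 = 0.2702 + 0.787i - 0.0904j - 0.5472k
0.2702 + 0.787i - 0.0904j - 0.5472k


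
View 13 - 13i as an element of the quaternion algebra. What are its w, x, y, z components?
13 - 13i + 0j + 0k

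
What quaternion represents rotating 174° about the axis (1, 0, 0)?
0.0523 + 0.9986i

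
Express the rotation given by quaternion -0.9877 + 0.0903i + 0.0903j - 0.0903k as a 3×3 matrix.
[[0.9674, -0.1621, -0.1947], [0.1947, 0.9674, 0.1621], [0.1621, -0.1947, 0.9674]]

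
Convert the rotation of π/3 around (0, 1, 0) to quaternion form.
0.866 + 0.5j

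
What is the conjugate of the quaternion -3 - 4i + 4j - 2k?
-3 + 4i - 4j + 2k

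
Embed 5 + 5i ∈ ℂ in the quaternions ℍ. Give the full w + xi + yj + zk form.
5 + 5i + 0j + 0k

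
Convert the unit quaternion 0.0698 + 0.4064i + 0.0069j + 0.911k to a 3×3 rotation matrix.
[[-0.6599, -0.1216, 0.7414], [0.1328, -0.9902, -0.0442], [0.7395, 0.0693, 0.6696]]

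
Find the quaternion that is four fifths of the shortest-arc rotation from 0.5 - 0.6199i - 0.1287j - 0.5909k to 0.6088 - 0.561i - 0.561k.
0.5885 - 0.5743i - 0.0259j - 0.5685k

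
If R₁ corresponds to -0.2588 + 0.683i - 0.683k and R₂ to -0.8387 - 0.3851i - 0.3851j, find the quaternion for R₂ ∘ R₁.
0.4801 - 0.2101i - 0.1634j + 0.8359k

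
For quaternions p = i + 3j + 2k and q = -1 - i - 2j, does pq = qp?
No: pq = 7 + 3i - 5j - k ≠ 7 - 5i - j - 3k = qp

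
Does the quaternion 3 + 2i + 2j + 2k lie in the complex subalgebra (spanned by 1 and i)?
No. The quaternion 3 + 2i + 2j + 2k has j-coefficient y = 2 and k-coefficient z = 2, not both zero, so it does not lie in the complex subalgebra spanned by 1 and i.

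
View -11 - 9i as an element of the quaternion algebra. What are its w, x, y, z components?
-11 - 9i + 0j + 0k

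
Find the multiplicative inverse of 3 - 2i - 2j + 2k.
0.1429 + 0.0952i + 0.0952j - 0.0952k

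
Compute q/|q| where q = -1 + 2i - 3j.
-0.2673 + 0.5345i - 0.8018j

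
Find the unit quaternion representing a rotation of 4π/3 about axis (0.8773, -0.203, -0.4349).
-0.5 + 0.7598i - 0.1758j - 0.3766k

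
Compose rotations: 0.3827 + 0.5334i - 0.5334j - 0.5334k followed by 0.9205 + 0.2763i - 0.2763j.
0.0575 + 0.7441i - 0.4494j - 0.491k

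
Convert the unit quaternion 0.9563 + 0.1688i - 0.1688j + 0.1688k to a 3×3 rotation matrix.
[[0.886, -0.3798, -0.2659], [0.2659, 0.886, -0.3798], [0.3798, 0.2659, 0.886]]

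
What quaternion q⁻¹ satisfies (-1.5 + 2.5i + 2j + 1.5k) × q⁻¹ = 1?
-0.1017 - 0.1695i - 0.1356j - 0.1017k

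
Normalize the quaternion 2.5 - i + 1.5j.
0.8111 - 0.3244i + 0.4867j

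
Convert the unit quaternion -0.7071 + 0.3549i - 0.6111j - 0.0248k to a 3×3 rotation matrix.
[[0.2519, -0.4688, 0.8466], [-0.3987, 0.7469, 0.5322], [-0.8818, -0.4716, 0.0012]]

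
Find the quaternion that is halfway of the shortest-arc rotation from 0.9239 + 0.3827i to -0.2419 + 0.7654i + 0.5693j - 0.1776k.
0.4663 + 0.785i + 0.3893j - 0.1214k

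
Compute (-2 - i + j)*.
-2 + i - j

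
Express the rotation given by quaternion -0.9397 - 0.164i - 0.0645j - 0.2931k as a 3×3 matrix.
[[0.8199, -0.5297, 0.2174], [0.572, 0.7744, -0.2704], [-0.0251, 0.346, 0.9379]]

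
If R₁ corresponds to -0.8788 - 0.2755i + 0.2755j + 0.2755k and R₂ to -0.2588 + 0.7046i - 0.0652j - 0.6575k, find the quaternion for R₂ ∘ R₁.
0.6207 - 0.3847i - 0.027j + 0.6827k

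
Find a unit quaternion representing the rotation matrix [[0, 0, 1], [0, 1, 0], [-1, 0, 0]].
0.7071 + 0.7071j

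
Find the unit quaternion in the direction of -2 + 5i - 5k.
-0.2722 + 0.6804i - 0.6804k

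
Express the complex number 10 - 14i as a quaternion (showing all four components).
10 - 14i + 0j + 0k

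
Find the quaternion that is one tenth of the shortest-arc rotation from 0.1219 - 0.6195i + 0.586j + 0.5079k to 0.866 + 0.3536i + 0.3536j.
0.2469 - 0.5519i + 0.6238j + 0.4953k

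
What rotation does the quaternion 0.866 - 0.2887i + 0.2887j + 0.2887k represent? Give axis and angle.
axis = (-√3/3, √3/3, √3/3), θ = π/3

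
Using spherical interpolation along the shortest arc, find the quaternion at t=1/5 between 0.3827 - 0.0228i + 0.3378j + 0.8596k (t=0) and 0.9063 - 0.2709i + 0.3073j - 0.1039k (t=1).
0.5666 - 0.0889i + 0.3748j + 0.7284k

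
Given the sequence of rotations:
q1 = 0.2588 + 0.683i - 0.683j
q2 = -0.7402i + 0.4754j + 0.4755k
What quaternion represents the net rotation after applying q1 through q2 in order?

q2 · q1 = 0.8303 + 0.1332i + 0.4478j + 0.3039k
0.8303 + 0.1332i + 0.4478j + 0.3039k


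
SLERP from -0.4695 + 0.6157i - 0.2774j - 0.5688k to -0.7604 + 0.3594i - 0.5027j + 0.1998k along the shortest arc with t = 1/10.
-0.5226 + 0.6116i - 0.3149j - 0.5036k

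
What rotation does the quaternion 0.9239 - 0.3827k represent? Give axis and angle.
axis = (0, 0, -1), θ = π/4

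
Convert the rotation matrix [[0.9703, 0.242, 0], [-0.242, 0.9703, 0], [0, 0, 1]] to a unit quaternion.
0.9925 - 0.1219k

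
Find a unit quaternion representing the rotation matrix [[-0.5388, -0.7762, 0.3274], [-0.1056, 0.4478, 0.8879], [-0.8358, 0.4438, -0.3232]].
0.3827 - 0.2901i + 0.7599j + 0.4381k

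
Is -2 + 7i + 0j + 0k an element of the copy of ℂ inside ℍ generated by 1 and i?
Yes. The quaternion -2 + 7i has j- and k-coefficients y = z = 0, so it lies in the complex subalgebra spanned by 1 and i.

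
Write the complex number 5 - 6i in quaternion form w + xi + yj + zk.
5 - 6i + 0j + 0k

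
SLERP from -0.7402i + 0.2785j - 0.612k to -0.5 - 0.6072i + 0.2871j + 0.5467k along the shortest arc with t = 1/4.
-0.1718 - 0.856i + 0.3422j - 0.3474k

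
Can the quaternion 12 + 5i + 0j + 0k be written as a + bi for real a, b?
Yes. The quaternion 12 + 5i has j- and k-coefficients y = z = 0, so it lies in the complex subalgebra spanned by 1 and i.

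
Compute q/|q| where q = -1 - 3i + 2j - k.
-0.2582 - 0.7746i + 0.5164j - 0.2582k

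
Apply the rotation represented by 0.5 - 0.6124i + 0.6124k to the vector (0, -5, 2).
(1.562, 3.725, 3.562)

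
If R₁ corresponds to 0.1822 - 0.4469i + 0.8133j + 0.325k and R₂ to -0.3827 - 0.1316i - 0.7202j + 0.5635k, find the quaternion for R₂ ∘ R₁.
0.2741 - 0.5453i - 0.6515j - 0.4506k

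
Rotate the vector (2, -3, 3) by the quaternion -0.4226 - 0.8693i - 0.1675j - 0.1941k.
(2.793, 0.662, -3.71)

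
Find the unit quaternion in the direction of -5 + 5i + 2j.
-0.6804 + 0.6804i + 0.2722j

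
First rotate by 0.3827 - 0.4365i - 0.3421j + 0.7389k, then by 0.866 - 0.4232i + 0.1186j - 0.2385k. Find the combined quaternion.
0.3635 - 0.5339i + 0.1659j + 0.7452k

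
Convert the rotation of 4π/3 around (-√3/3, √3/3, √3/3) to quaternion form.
-0.5 - 0.5i + 0.5j + 0.5k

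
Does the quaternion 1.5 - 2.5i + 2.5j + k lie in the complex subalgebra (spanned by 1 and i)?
No. The quaternion 1.5 - 2.5i + 2.5j + k has j-coefficient y = 2.5 and k-coefficient z = 1, not both zero, so it does not lie in the complex subalgebra spanned by 1 and i.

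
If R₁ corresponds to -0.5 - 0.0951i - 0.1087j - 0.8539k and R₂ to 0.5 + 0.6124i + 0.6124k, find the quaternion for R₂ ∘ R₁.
0.3312 - 0.2872i + 0.4103j - 0.7997k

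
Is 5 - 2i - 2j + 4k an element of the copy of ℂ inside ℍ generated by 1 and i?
No. The quaternion 5 - 2i - 2j + 4k has j-coefficient y = -2 and k-coefficient z = 4, not both zero, so it does not lie in the complex subalgebra spanned by 1 and i.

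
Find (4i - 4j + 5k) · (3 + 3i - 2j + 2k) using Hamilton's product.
-30 + 14i - 5j + 19k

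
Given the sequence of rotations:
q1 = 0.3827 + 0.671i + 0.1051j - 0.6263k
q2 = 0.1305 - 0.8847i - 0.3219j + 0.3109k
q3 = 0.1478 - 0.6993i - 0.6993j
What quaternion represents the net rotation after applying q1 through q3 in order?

q2 · q1 = 0.8721 - 0.0821i - 0.4549j + 0.1603k
q3 · q2 · q1 = -0.2466 - 0.7341i - 0.565j + 0.2844k
-0.2466 - 0.7341i - 0.565j + 0.2844k


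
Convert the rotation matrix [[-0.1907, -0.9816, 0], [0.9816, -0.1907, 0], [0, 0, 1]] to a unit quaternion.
0.6361 + 0.7716k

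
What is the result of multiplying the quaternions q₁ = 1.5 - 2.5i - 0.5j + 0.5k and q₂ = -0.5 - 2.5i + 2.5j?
-5.75 - 3.75i + 2.75j - 7.75k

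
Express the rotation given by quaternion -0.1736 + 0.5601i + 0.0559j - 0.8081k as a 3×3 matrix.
[[-0.3123, -0.218, -0.9246], [0.3432, -0.9335, 0.1041], [-0.8858, -0.2848, 0.3663]]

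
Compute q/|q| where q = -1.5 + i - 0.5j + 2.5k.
-0.4804 + 0.3203i - 0.1601j + 0.8006k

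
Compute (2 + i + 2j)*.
2 - i - 2j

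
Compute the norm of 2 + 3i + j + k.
√15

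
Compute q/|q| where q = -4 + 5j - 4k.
-0.5298 + 0.6623j - 0.5298k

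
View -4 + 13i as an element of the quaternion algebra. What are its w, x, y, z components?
-4 + 13i + 0j + 0k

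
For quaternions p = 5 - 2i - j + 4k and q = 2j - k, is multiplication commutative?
No: pq = 6 - 7i + 8j - 9k ≠ 6 + 7i + 12j - k = qp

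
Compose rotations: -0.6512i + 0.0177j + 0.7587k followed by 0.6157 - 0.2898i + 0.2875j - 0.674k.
0.3176 - 0.1709i + 0.6697j + 0.6492k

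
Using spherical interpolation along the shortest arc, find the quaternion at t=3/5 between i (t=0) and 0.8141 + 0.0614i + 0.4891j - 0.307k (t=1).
0.6417 + 0.6172i + 0.3856j - 0.242k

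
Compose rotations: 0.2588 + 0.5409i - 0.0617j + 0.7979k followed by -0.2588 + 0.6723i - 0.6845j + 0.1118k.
-0.5621 - 0.5053i - 0.6371j + 0.1512k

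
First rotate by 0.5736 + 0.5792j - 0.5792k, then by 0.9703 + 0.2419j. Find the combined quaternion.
0.4165 - 0.1401i + 0.7008j - 0.562k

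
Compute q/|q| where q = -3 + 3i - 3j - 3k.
-0.5 + 0.5i - 0.5j - 0.5k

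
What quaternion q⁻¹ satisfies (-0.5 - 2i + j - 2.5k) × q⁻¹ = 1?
-0.0435 + 0.1739i - 0.087j + 0.2174k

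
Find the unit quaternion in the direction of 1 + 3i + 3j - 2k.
0.2085 + 0.6255i + 0.6255j - 0.417k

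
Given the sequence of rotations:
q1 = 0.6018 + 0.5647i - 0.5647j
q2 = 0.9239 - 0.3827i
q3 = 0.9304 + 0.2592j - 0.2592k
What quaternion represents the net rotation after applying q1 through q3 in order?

q2 · q1 = 0.7721 + 0.2914i - 0.5217j + 0.2161k
q3 · q2 · q1 = 0.9096 + 0.1919i - 0.3608j - 0.0746k
0.9096 + 0.1919i - 0.3608j - 0.0746k


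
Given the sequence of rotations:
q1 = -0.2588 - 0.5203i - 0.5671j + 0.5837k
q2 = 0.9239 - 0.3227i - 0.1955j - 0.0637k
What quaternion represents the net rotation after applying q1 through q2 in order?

q2 · q1 = -0.4807 - 0.5474i - 0.2518j + 0.6371k
-0.4807 - 0.5474i - 0.2518j + 0.6371k


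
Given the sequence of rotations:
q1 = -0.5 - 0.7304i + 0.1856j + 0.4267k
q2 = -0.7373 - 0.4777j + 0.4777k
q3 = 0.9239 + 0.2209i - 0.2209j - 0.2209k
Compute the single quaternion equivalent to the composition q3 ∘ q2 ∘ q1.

q2 · q1 = 0.2535 + 0.246i - 0.2469j - 0.9024k
q3 · q2 · q1 = -0.074 + 0.4281i - 0.1391j - 0.8899k
-0.074 + 0.4281i - 0.1391j - 0.8899k


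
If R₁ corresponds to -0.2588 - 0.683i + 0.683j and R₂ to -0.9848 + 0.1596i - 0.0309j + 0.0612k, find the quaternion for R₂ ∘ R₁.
0.385 + 0.5895i - 0.7064j + 0.0721k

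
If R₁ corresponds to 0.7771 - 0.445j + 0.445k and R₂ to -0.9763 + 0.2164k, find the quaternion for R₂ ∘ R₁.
-0.855 + 0.0963i + 0.4345j - 0.2663k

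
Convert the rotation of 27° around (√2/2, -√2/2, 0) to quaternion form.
0.9724 + 0.1651i - 0.1651j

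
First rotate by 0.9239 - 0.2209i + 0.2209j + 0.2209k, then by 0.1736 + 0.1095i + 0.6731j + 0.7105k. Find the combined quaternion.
-0.1211 + 0.0546i + 0.4791j + 0.8677k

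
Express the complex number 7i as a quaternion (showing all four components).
0 + 7i + 0j + 0k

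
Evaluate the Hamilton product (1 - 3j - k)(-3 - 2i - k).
-4 + i + 11j - 4k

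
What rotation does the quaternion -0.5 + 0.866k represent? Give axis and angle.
axis = (0, 0, 1), θ = 4π/3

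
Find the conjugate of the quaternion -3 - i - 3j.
-3 + i + 3j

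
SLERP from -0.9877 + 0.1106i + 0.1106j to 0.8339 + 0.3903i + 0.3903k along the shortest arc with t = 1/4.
-0.9906 - 0.0191i + 0.0858j - 0.1049k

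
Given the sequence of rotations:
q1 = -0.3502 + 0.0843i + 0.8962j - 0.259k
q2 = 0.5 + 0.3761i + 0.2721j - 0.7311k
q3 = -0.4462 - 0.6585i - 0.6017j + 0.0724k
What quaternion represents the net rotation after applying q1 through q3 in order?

q2 · q1 = -0.64 + 0.4952i + 0.3886j + 0.4407k
q3 · q2 · q1 = 0.8136 - 0.0928i + 0.5377j - 0.2009k
0.8136 - 0.0928i + 0.5377j - 0.2009k


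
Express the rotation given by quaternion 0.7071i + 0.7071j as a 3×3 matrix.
[[0, 1, 0], [1, 0, 0], [0, 0, -1]]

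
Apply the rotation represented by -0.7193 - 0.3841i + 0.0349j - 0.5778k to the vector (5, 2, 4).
(1.508, 1.725, 6.305)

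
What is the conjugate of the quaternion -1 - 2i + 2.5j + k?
-1 + 2i - 2.5j - k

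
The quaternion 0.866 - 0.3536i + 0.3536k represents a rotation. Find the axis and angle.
axis = (-√2/2, 0, √2/2), θ = π/3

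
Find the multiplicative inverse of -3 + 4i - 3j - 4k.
-0.06 - 0.08i + 0.06j + 0.08k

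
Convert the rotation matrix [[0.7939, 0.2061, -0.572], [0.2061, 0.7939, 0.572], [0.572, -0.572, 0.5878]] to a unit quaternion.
0.891 - 0.321i - 0.321j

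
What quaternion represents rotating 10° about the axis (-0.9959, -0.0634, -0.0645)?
0.9962 - 0.0868i - 0.0055j - 0.0056k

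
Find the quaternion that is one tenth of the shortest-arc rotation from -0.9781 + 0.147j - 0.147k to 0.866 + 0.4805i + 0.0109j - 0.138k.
-0.9826 - 0.051i + 0.1327j - 0.1192k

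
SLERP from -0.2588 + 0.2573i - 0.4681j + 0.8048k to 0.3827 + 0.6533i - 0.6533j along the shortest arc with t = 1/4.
-0.0962 + 0.4216i - 0.5983j + 0.6745k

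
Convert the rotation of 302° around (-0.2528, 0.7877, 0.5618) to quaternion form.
-0.8746 - 0.1226i + 0.3819j + 0.2724k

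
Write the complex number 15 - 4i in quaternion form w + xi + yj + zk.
15 - 4i + 0j + 0k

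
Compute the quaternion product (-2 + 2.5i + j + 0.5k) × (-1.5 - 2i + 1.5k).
7.25 + 1.75i - 6.25j - 1.75k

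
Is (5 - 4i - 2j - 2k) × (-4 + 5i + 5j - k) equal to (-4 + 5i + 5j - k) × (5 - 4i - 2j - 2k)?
No: pq = 8 + 53i + 19j - 7k ≠ 8 + 29i + 47j + 13k = qp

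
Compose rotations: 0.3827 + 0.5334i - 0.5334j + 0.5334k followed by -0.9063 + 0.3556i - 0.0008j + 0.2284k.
-0.6588 - 0.2259i + 0.4153j - 0.5853k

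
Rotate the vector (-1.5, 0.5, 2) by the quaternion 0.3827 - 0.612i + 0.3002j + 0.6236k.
(-1.552, 1.257, 1.584)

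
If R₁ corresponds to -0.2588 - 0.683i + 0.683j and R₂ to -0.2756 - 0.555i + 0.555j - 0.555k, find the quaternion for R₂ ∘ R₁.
-0.6868 + 0.7109i + 0.0472j + 0.1436k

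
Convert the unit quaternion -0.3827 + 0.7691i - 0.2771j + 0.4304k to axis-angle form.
axis = (0.8325, -0.2999, 0.4659), θ = 5π/4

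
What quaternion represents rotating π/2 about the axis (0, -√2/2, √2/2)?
0.7071 - 0.5j + 0.5k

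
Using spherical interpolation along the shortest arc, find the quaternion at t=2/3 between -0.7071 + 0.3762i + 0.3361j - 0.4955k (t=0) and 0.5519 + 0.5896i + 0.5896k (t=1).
-0.6974 - 0.2911i + 0.1348j - 0.6408k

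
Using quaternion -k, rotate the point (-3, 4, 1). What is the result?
(3, -4, 1)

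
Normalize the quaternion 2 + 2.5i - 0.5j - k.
0.5898 + 0.7372i - 0.1474j - 0.2949k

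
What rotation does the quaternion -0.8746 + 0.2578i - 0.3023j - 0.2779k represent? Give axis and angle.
axis = (0.5317, -0.6235, -0.5732), θ = 302°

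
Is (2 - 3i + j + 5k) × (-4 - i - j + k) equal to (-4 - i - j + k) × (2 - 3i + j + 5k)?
No: pq = -15 + 16i - 8j - 14k ≠ -15 + 4i - 4j - 22k = qp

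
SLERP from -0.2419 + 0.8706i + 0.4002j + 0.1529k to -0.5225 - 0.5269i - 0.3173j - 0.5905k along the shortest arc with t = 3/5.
0.2381 + 0.7542i + 0.397j + 0.4657k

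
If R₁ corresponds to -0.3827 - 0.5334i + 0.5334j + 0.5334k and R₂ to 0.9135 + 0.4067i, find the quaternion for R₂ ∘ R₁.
-0.1327 - 0.6429i + 0.2703j + 0.7042k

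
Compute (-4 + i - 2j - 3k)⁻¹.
-0.1333 - 0.0333i + 0.0667j + 0.1k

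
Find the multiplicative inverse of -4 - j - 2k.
-0.1905 + 0.0476j + 0.0952k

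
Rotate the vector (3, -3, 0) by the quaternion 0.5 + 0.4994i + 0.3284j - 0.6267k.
(-2.868, -0.043, -3.126)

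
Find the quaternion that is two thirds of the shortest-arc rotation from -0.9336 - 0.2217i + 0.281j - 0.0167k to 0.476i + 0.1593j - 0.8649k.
-0.4547 - 0.5131i + 0.0013j + 0.728k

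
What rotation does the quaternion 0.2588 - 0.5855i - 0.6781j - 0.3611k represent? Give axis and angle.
axis = (-0.6062, -0.702, -0.3738), θ = 5π/6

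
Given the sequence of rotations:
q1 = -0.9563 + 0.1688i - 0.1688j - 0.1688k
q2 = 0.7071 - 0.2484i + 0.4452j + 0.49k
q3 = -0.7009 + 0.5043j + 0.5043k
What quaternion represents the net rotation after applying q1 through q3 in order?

q2 · q1 = -0.4764 + 0.3645i - 0.5043j - 0.6212k
q3 · q2 · q1 = 0.9015 - 0.3144i + 0.297j + 0.0113k
0.9015 - 0.3144i + 0.297j + 0.0113k


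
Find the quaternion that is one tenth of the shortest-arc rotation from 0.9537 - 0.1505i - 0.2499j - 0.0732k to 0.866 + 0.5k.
0.9638 - 0.1374i - 0.2281j - 0.013k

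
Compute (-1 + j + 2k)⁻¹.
-0.1667 - 0.1667j - 0.3333k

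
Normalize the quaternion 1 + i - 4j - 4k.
0.1715 + 0.1715i - 0.686j - 0.686k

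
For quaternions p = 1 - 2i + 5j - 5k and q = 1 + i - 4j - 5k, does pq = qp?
No: pq = -2 - 46i - 14j - 7k ≠ -2 + 44i + 16j - 13k = qp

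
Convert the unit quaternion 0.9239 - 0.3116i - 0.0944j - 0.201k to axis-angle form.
axis = (-0.8144, -0.2467, -0.5253), θ = π/4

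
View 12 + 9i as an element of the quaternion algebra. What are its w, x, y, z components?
12 + 9i + 0j + 0k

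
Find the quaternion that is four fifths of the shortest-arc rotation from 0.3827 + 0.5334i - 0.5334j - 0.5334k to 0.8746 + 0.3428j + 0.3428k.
-0.7092 + 0.1618i - 0.4852j - 0.4852k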